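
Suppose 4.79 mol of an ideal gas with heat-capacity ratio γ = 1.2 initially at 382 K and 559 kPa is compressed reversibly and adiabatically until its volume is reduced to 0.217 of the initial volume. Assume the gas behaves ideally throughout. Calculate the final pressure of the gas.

3500 kPa

V₁ = nRT₁/P₁ = 4.79×8.314×382/559 = 27.2 L.
Adiabatic: TV^(γ−1) = const ⇒ T₂ = 382×(4.61)^0.200 = 519 K; PV^γ = const ⇒ P₂ = 3500 kPa.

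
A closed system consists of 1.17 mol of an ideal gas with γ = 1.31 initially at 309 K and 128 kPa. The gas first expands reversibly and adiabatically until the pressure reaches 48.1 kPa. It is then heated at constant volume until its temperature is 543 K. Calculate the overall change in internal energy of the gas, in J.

7340 J

V₁ = nRT₁/P₁ = 1.17×8.314×309/128 = 23.5 L.
Step 1 — Adiabatic: T₂/T₁ = (P₂/P₁)^((γ−1)/γ) ⇒ T₂ = 309×(0.376)^0.237 = 245 K; V₂ = 49.6 L.
ΔU = nCvΔT = 1.17×26.8×(245−309) = -2000 J.
Q = 0 for an adiabatic process, so W = −ΔU = 2000 J.
State after step 1: P = 48.1 kPa, V = 49.6 L, T = 245 K.
Step 2 — Isochoric: V stays 49.6 L; P/T = const ⇒ T₂ = 543 K, P₂ = 107 kPa.
W = 0 (no volume change).
ΔU = nCvΔT = 1.17×26.8×(543−245) = 9350 J.
Q = ΔU = 9350 J.
Net over both steps: W = 2000 J, Q = 9350 J, ΔU = 7340 J.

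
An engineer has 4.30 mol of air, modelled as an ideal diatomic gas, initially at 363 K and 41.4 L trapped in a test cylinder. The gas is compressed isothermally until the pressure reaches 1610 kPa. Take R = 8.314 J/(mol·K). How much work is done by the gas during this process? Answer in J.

-21200 J

P₁ = nRT₁/V₁ = 4.30×8.314×363/41.4 = 313 kPa.
Isothermal: T stays 363 K; PV = const ⇒ V₂ = 8.06 L, P₂ = 1610 kPa.
W = nRT ln(V₂/V₁) = 4.30×8.314×363×ln(0.195) = -21200 J.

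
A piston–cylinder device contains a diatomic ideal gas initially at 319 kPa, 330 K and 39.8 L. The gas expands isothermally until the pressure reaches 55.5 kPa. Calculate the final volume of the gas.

229 L

Isothermal: T stays 330 K; PV = const ⇒ V₂ = 229 L, P₂ = 55.5 kPa.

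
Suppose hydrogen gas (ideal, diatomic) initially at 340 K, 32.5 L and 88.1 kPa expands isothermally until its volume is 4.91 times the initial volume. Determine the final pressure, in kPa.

17.9 kPa

Isothermal: T stays 340 K; PV = const ⇒ V₂ = 160 L, P₂ = 17.9 kPa.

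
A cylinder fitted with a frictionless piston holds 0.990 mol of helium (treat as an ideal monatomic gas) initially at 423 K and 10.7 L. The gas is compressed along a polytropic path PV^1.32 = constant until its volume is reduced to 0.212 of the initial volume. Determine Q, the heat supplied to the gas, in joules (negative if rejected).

-3640 J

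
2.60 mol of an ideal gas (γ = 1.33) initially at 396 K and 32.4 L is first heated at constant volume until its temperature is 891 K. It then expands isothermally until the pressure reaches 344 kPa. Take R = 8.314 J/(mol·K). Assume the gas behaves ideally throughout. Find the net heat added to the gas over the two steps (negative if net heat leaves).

P₁ = nRT₁/V₁ = 2.60×8.314×396/32.4 = 264 kPa.
Step 1 — Isochoric: V stays 32.4 L; P/T = const ⇒ T₂ = 891 K, P₂ = 594 kPa.
W = 0 (no volume change).
ΔU = nCvΔT = 2.60×25.2×(891−396) = 32400 J.
Q = ΔU = 32400 J.
State after step 1: P = 594 kPa, V = 32.4 L, T = 891 K.
Step 2 — Isothermal: T stays 891 K; PV = const ⇒ V₂ = 56.0 L, P₂ = 344 kPa.
ΔU = 0 (ideal gas, T constant).
W = nRT ln(V₂/V₁) = 2.60×8.314×891×ln(1.73) = 10500 J.
Q = ΔU + W = 10500 J.
Net over both steps: W = 10500 J, Q = 43000 J, ΔU = 32400 J.

43000 J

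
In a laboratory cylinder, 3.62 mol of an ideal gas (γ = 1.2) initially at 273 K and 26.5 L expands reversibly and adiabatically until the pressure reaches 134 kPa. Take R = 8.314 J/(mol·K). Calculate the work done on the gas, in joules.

-5360 J

P₁ = nRT₁/V₁ = 3.62×8.314×273/26.5 = 310 kPa.
Adiabatic: T₂/T₁ = (P₂/P₁)^((γ−1)/γ) ⇒ T₂ = 273×(0.432)^0.167 = 237 K; V₂ = 53.3 L.
ΔU = nCvΔT = 3.62×41.6×(237−273) = -5360 J.
Q = 0 for an adiabatic process, so W = −ΔU = 5360 J.
Work done on the gas = −W_by = -5360 J.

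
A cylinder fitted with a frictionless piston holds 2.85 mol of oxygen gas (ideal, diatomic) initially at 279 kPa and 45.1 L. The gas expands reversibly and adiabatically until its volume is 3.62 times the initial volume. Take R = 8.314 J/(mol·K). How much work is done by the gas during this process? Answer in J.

12700 J

T₁ = P₁V₁/(nR) = 279×45.1/(2.85×8.314) = 531 K.
Adiabatic: TV^(γ−1) = const ⇒ T₂ = 531×(0.276)^0.400 = 317 K; PV^γ = const ⇒ P₂ = 46.1 kPa.
ΔU = nCvΔT = 2.85×20.8×(317−531) = -12700 J.
Q = 0 for an adiabatic process, so W = −ΔU = 12700 J.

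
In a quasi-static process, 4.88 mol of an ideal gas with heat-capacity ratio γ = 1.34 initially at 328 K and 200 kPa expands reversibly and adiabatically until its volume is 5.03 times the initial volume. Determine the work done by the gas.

16500 J

V₁ = nRT₁/P₁ = 4.88×8.314×328/200 = 66.5 L.
Adiabatic: TV^(γ−1) = const ⇒ T₂ = 328×(0.199)^0.340 = 189 K; PV^γ = const ⇒ P₂ = 23.0 kPa.
ΔU = nCvΔT = 4.88×24.5×(189−328) = -16500 J.
Q = 0 for an adiabatic process, so W = −ΔU = 16500 J.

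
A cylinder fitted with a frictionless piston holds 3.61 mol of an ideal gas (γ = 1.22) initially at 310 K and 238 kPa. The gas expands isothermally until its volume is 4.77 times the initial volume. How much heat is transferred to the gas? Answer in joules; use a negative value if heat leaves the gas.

14500 J

V₁ = nRT₁/P₁ = 3.61×8.314×310/238 = 39.1 L.
Isothermal: T stays 310 K; PV = const ⇒ V₂ = 186 L, P₂ = 49.9 kPa.
ΔU = 0 (ideal gas, T constant).
W = nRT ln(V₂/V₁) = 3.61×8.314×310×ln(4.77) = 14500 J.
Q = ΔU + W = 14500 J.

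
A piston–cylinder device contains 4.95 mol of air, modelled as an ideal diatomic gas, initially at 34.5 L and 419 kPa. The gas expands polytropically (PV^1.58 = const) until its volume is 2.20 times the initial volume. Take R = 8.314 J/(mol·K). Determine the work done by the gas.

T₁ = P₁V₁/(nR) = 419×34.5/(4.95×8.314) = 351 K.
Polytropic n=1.58: T₂ = T₁(V₁/V₂)^(n−1) = 351×(0.455)^0.58 = 222 K; P₂ = P₁(V₁/V₂)^n = 121 kPa.
W = (P₁V₁−P₂V₂)/(n−1) = (419×34.5−121×75.9)/0.58 = 9150 J.

9150 J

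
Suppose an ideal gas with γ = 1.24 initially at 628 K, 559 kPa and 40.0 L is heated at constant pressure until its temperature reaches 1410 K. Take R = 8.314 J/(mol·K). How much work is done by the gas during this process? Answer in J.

n = P₁V₁/(RT₁) = 559×40.0/(8.314×628) = 4.28 mol.
Isobaric: P stays 559 kPa; V/T = const ⇒ T₂ = 1410 K, V₂ = 89.8 L.
W = PΔV = 559×(89.8−40.0) kPa·L = 27800 J.

27800 J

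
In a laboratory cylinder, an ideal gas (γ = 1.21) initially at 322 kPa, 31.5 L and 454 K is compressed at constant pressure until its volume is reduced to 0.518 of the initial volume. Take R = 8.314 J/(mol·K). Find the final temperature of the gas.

235 K

Isobaric: P stays 322 kPa; V/T = const ⇒ T₂ = 235 K, V₂ = 16.3 L.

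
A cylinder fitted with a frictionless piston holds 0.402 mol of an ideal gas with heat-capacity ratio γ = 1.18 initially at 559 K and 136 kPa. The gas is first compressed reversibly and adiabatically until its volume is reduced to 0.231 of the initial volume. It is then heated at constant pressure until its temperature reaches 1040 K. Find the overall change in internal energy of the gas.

8930 J

V₁ = nRT₁/P₁ = 0.402×8.314×559/136 = 13.7 L.
Step 1 — Adiabatic: TV^(γ−1) = const ⇒ T₂ = 559×(4.33)^0.180 = 728 K; PV^γ = const ⇒ P₂ = 766 kPa.
ΔU = nCvΔT = 0.402×46.2×(728−559) = 3130 J.
Q = 0 for an adiabatic process, so W = −ΔU = -3130 J.
State after step 1: P = 766 kPa, V = 3.17 L, T = 728 K.
Step 2 — Isobaric: P stays 766 kPa; V/T = const ⇒ T₂ = 1040 K, V₂ = 4.54 L.
W = PΔV = 766×(4.54−3.17) kPa·L = 1040 J.
ΔU = nCvΔT = 0.402×46.2×(1040−728) = 5800 J.
Q = ΔU + W = nCpΔT = 6840 J.
Net over both steps: W = -2090 J, Q = 6840 J, ΔU = 8930 J.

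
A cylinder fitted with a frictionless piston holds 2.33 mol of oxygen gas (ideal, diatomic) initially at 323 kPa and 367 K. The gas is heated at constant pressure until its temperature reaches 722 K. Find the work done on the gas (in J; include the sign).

V₁ = nRT₁/P₁ = 2.33×8.314×367/323 = 22.0 L.
Isobaric: P stays 323 kPa; V/T = const ⇒ T₂ = 722 K, V₂ = 43.3 L.
W = PΔV = 323×(43.3−22.0) kPa·L = 6880 J.
Work done on the gas = −W_by = -6880 J.

-6880 J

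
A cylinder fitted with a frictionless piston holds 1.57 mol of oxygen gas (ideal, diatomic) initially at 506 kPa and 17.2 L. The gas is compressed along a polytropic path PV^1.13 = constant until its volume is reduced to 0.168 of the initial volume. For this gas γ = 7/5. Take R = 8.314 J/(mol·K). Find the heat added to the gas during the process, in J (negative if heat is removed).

-11800 J

T₁ = P₁V₁/(nR) = 506×17.2/(1.57×8.314) = 667 K.
Polytropic n=1.13: T₂ = T₁(V₁/V₂)^(n−1) = 667×(5.95)^0.13 = 841 K; P₂ = P₁(V₁/V₂)^n = 3800 kPa.
W = (P₁V₁−P₂V₂)/(n−1) = (506×17.2−3800×2.89)/0.13 = -17500 J.
ΔU = nCvΔT = 1.57×20.8×(841−667) = 5680 J.
Q = ΔU + W = -11800 J.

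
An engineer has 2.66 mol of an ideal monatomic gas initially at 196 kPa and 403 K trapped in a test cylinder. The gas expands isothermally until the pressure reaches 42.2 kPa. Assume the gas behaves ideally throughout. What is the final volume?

211 L

V₁ = nRT₁/P₁ = 2.66×8.314×403/196 = 45.5 L.
Isothermal: T stays 403 K; PV = const ⇒ V₂ = 211 L, P₂ = 42.2 kPa.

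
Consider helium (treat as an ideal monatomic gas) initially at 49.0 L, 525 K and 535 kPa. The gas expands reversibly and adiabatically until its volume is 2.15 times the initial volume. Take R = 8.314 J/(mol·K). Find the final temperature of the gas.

Adiabatic: TV^(γ−1) = const ⇒ T₂ = 525×(0.465)^0.667 = 315 K; PV^γ = const ⇒ P₂ = 149 kPa.

315 K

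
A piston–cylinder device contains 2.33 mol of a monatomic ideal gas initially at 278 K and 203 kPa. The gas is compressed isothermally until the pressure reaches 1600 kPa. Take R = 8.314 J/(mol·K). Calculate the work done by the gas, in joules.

V₁ = nRT₁/P₁ = 2.33×8.314×278/203 = 26.5 L.
Isothermal: T stays 278 K; PV = const ⇒ V₂ = 3.37 L, P₂ = 1600 kPa.
W = nRT ln(V₂/V₁) = 2.33×8.314×278×ln(0.127) = -11100 J.

-11100 J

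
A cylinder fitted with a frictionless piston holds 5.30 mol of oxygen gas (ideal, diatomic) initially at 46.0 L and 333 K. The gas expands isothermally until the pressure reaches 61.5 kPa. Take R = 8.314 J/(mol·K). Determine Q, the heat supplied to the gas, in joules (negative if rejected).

24200 J

P₁ = nRT₁/V₁ = 5.30×8.314×333/46.0 = 319 kPa.
Isothermal: T stays 333 K; PV = const ⇒ V₂ = 239 L, P₂ = 61.5 kPa.
ΔU = 0 (ideal gas, T constant).
W = nRT ln(V₂/V₁) = 5.30×8.314×333×ln(5.19) = 24200 J.
Q = ΔU + W = 24200 J.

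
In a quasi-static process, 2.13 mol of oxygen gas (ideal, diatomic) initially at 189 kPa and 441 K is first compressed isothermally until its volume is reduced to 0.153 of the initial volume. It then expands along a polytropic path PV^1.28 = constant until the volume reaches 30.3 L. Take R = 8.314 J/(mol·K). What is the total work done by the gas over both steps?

-4750 J

V₁ = nRT₁/P₁ = 2.13×8.314×441/189 = 41.3 L.
Step 1 — Isothermal: T stays 441 K; PV = const ⇒ V₂ = 6.32 L, P₂ = 1240 kPa.
ΔU = 0 (ideal gas, T constant).
W = nRT ln(V₂/V₁) = 2.13×8.314×441×ln(0.153) = -14700 J.
Q = ΔU + W = -14700 J.
State after step 1: P = 1240 kPa, V = 6.32 L, T = 441 K.
Step 2 — Polytropic n=1.28: T₂ = T₁(V₁/V₂)^(n−1) = 441×(0.209)^0.28 = 284 K; P₂ = P₁(V₁/V₂)^n = 166 kPa.
W = (P₁V₁−P₂V₂)/(n−1) = (1240×6.32−166×30.3)/0.28 = 9910 J.
ΔU = nCvΔT = 2.13×20.8×(284−441) = -6930 J.
Q = ΔU + W = 2970 J.
Net over both steps: W = -4750 J, Q = -11700 J, ΔU = -6930 J.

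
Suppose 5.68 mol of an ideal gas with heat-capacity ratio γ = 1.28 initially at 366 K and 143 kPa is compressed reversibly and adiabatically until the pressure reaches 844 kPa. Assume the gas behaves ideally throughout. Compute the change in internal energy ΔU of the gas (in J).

V₁ = nRT₁/P₁ = 5.68×8.314×366/143 = 121 L.
Adiabatic: T₂/T₁ = (P₂/P₁)^((γ−1)/γ) ⇒ T₂ = 366×(5.90)^0.219 = 540 K; V₂ = 30.2 L.
For an ideal gas ΔU = nCvΔT with Cv = R/(γ−1) = 29.7 J/(mol·K).
ΔU = 5.68×29.7×(540−366) = 29300 J.

29300 J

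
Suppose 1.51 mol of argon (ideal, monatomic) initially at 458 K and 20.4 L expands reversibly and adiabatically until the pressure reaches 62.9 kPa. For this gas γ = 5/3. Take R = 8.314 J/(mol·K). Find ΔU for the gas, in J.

-3890 J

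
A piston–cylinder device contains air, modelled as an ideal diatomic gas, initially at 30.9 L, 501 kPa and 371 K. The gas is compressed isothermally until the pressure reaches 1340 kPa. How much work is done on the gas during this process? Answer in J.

15200 J

n = P₁V₁/(RT₁) = 501×30.9/(8.314×371) = 5.02 mol.
Isothermal: T stays 371 K; PV = const ⇒ V₂ = 11.6 L, P₂ = 1340 kPa.
W = nRT ln(V₂/V₁) = 5.02×8.314×371×ln(0.374) = -15200 J.
Work done on the gas = −W_by = 15200 J.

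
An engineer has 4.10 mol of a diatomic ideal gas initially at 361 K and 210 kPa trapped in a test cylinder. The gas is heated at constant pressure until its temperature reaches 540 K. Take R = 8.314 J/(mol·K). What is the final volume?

V₁ = nRT₁/P₁ = 4.10×8.314×361/210 = 58.6 L.
Isobaric: P stays 210 kPa; V/T = const ⇒ T₂ = 540 K, V₂ = 87.7 L.

87.7 L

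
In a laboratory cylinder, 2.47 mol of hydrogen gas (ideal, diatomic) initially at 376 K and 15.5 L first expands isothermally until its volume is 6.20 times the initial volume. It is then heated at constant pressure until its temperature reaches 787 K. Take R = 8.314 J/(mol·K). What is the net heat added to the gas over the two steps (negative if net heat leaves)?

43600 J

P₁ = nRT₁/V₁ = 2.47×8.314×376/15.5 = 498 kPa.
Step 1 — Isothermal: T stays 376 K; PV = const ⇒ V₂ = 96.1 L, P₂ = 80.3 kPa.
ΔU = 0 (ideal gas, T constant).
W = nRT ln(V₂/V₁) = 2.47×8.314×376×ln(6.20) = 14100 J.
Q = ΔU + W = 14100 J.
State after step 1: P = 80.3 kPa, V = 96.1 L, T = 376 K.
Step 2 — Isobaric: P stays 80.3 kPa; V/T = const ⇒ T₂ = 787 K, V₂ = 201 L.
W = PΔV = 80.3×(201−96.1) kPa·L = 8440 J.
ΔU = nCvΔT = 2.47×20.8×(787−376) = 21100 J.
Q = ΔU + W = nCpΔT = 29500 J.
Net over both steps: W = 22500 J, Q = 43600 J, ΔU = 21100 J.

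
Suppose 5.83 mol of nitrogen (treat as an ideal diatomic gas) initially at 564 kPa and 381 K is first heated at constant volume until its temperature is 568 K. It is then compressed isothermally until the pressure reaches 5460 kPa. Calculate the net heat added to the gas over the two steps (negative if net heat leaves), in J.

V₁ = nRT₁/P₁ = 5.83×8.314×381/564 = 32.7 L.
Step 1 — Isochoric: V stays 32.7 L; P/T = const ⇒ T₂ = 568 K, P₂ = 841 kPa.
W = 0 (no volume change).
ΔU = nCvΔT = 5.83×20.8×(568−381) = 22700 J.
Q = ΔU = 22700 J.
State after step 1: P = 841 kPa, V = 32.7 L, T = 568 K.
Step 2 — Isothermal: T stays 568 K; PV = const ⇒ V₂ = 5.04 L, P₂ = 5460 kPa.
ΔU = 0 (ideal gas, T constant).
W = nRT ln(V₂/V₁) = 5.83×8.314×568×ln(0.154) = -51500 J.
Q = ΔU + W = -51500 J.
Net over both steps: W = -51500 J, Q = -28800 J, ΔU = 22700 J.

-28800 J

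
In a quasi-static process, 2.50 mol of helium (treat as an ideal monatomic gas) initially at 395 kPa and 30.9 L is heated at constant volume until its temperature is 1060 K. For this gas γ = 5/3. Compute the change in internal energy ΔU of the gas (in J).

T₁ = P₁V₁/(nR) = 395×30.9/(2.50×8.314) = 587 K.
Isochoric: V stays 30.9 L; P/T = const ⇒ T₂ = 1060 K, P₂ = 713 kPa.
For an ideal gas ΔU = nCvΔT with Cv = (3/2)R = 12.5 J/(mol·K).
ΔU = 2.50×12.5×(1060−587) = 14700 J.

14700 J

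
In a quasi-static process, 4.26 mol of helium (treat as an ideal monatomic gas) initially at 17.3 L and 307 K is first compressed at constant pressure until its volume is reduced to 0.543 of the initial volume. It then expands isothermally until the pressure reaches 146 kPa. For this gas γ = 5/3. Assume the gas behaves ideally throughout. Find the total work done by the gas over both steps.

3650 J

P₁ = nRT₁/V₁ = 4.26×8.314×307/17.3 = 629 kPa.
Step 1 — Isobaric: P stays 629 kPa; V/T = const ⇒ T₂ = 167 K, V₂ = 9.39 L.
W = PΔV = 629×(9.39−17.3) kPa·L = -4970 J.
ΔU = nCvΔT = 4.26×12.5×(167−307) = -7450 J.
Q = ΔU + W = nCpΔT = -12400 J.
State after step 1: P = 629 kPa, V = 9.39 L, T = 167 K.
Step 2 — Isothermal: T stays 167 K; PV = const ⇒ V₂ = 40.4 L, P₂ = 146 kPa.
ΔU = 0 (ideal gas, T constant).
W = nRT ln(V₂/V₁) = 4.26×8.314×167×ln(4.30) = 8620 J.
Q = ΔU + W = 8620 J.
Net over both steps: W = 3650 J, Q = -3800 J, ΔU = -7450 J.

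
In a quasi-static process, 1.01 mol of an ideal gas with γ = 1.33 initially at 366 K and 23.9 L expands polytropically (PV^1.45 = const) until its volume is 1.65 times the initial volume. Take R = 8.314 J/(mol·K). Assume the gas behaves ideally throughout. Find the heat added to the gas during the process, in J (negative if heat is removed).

-501 J

P₁ = nRT₁/V₁ = 1.01×8.314×366/23.9 = 129 kPa.
Polytropic n=1.45: T₂ = T₁(V₁/V₂)^(n−1) = 366×(0.606)^0.45 = 292 K; P₂ = P₁(V₁/V₂)^n = 62.2 kPa.
W = (P₁V₁−P₂V₂)/(n−1) = (129×23.9−62.2×39.4)/0.45 = 1380 J.
ΔU = nCvΔT = 1.01×25.2×(292−366) = -1880 J.
Q = ΔU + W = -501 J.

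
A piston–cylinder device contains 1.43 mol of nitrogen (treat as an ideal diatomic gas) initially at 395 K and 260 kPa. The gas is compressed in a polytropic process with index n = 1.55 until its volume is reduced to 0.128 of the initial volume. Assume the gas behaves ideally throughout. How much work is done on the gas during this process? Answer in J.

V₁ = nRT₁/P₁ = 1.43×8.314×395/260 = 18.1 L.
Polytropic n=1.55: T₂ = T₁(V₁/V₂)^(n−1) = 395×(7.81)^0.55 = 1220 K; P₂ = P₁(V₁/V₂)^n = 6290 kPa.
W = (P₁V₁−P₂V₂)/(n−1) = (260×18.1−6290×2.31)/0.55 = -17900 J.
Work done on the gas = −W_by = 17900 J.

17900 J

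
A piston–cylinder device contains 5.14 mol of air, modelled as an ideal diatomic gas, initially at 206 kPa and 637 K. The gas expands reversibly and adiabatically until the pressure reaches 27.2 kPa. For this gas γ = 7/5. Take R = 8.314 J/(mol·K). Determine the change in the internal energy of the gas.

-29900 J

V₁ = nRT₁/P₁ = 5.14×8.314×637/206 = 132 L.
Adiabatic: T₂/T₁ = (P₂/P₁)^((γ−1)/γ) ⇒ T₂ = 637×(0.132)^0.286 = 357 K; V₂ = 561 L.
For an ideal gas ΔU = nCvΔT with Cv = (5/2)R = 20.8 J/(mol·K).
ΔU = 5.14×20.8×(357−637) = -29900 J.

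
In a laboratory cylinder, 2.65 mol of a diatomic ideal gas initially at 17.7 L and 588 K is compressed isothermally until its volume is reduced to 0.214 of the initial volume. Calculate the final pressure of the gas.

3420 kPa

P₁ = nRT₁/V₁ = 2.65×8.314×588/17.7 = 732 kPa.
Isothermal: T stays 588 K; PV = const ⇒ V₂ = 3.79 L, P₂ = 3420 kPa.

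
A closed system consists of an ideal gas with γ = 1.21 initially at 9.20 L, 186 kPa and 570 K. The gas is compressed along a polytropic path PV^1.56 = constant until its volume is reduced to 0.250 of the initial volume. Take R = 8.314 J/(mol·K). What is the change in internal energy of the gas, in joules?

n = P₁V₁/(RT₁) = 186×9.20/(8.314×570) = 0.361 mol.
Polytropic n=1.56: T₂ = T₁(V₁/V₂)^(n−1) = 570×(4.00)^0.56 = 1240 K; P₂ = P₁(V₁/V₂)^n = 1620 kPa.
For an ideal gas ΔU = nCvΔT with Cv = R/(γ−1) = 39.6 J/(mol·K).
ΔU = 0.361×39.6×(1240−570) = 9560 J.

9560 J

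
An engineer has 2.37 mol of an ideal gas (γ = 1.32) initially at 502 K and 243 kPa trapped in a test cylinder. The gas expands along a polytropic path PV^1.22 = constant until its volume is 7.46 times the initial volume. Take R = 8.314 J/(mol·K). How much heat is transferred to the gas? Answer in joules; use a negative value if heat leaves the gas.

5020 J

V₁ = nRT₁/P₁ = 2.37×8.314×502/243 = 40.7 L.
Polytropic n=1.22: T₂ = T₁(V₁/V₂)^(n−1) = 502×(0.134)^0.22 = 323 K; P₂ = P₁(V₁/V₂)^n = 20.9 kPa.
W = (P₁V₁−P₂V₂)/(n−1) = (243×40.7−20.9×304)/0.22 = 16100 J.
ΔU = nCvΔT = 2.37×26.0×(323−502) = -11000 J.
Q = ΔU + W = 5020 J.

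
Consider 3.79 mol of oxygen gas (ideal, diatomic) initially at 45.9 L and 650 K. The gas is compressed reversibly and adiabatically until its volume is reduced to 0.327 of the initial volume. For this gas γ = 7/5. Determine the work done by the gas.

-28900 J

P₁ = nRT₁/V₁ = 3.79×8.314×650/45.9 = 446 kPa.
Adiabatic: TV^(γ−1) = const ⇒ T₂ = 650×(3.06)^0.400 = 1020 K; PV^γ = const ⇒ P₂ = 2130 kPa.
ΔU = nCvΔT = 3.79×20.8×(1020−650) = 28900 J.
Q = 0 for an adiabatic process, so W = −ΔU = -28900 J.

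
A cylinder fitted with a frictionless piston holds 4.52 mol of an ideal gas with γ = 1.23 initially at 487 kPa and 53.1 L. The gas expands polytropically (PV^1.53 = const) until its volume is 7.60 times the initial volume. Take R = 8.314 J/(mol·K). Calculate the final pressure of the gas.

21.9 kPa

T₁ = P₁V₁/(nR) = 487×53.1/(4.52×8.314) = 688 K.
Polytropic n=1.53: T₂ = T₁(V₁/V₂)^(n−1) = 688×(0.132)^0.53 = 235 K; P₂ = P₁(V₁/V₂)^n = 21.9 kPa.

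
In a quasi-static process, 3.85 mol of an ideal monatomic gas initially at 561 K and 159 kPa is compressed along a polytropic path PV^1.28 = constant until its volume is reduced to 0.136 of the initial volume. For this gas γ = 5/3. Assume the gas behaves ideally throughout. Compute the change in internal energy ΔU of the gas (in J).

20200 J

V₁ = nRT₁/P₁ = 3.85×8.314×561/159 = 113 L.
Polytropic n=1.28: T₂ = T₁(V₁/V₂)^(n−1) = 561×(7.35)^0.28 = 981 K; P₂ = P₁(V₁/V₂)^n = 2040 kPa.
For an ideal gas ΔU = nCvΔT with Cv = (3/2)R = 12.5 J/(mol·K).
ΔU = 3.85×12.5×(981−561) = 20200 J.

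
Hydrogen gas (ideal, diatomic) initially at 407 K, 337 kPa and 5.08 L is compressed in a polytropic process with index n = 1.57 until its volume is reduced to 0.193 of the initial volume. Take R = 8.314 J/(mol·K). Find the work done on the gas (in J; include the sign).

4670 J

n = P₁V₁/(RT₁) = 337×5.08/(8.314×407) = 0.506 mol.
Polytropic n=1.57: T₂ = T₁(V₁/V₂)^(n−1) = 407×(5.18)^0.57 = 1040 K; P₂ = P₁(V₁/V₂)^n = 4460 kPa.
W = (P₁V₁−P₂V₂)/(n−1) = (337×5.08−4460×0.980)/0.57 = -4670 J.
Work done on the gas = −W_by = 4670 J.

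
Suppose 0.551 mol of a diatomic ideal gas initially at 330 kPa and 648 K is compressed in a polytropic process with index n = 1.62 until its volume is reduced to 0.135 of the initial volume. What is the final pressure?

V₁ = nRT₁/P₁ = 0.551×8.314×648/330 = 9.00 L.
Polytropic n=1.62: T₂ = T₁(V₁/V₂)^(n−1) = 648×(7.41)^0.62 = 2240 K; P₂ = P₁(V₁/V₂)^n = 8460 kPa.

8460 kPa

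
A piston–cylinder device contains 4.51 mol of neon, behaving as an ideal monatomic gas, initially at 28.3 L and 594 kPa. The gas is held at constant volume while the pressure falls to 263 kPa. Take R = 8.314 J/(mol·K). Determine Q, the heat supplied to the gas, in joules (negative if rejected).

T₁ = P₁V₁/(nR) = 594×28.3/(4.51×8.314) = 448 K.
Isochoric: V stays 28.3 L; P/T = const ⇒ T₂ = 198 K, P₂ = 263 kPa.
W = 0 (no volume change).
ΔU = nCvΔT = 4.51×12.5×(198−448) = -14100 J.
Q = ΔU = -14100 J.

-14100 J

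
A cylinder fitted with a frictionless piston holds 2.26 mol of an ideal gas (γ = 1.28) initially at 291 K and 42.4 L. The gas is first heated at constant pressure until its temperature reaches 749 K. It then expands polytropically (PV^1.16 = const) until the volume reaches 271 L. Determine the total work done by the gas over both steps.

20500 J

P₁ = nRT₁/V₁ = 2.26×8.314×291/42.4 = 129 kPa.
Step 1 — Isobaric: P stays 129 kPa; V/T = const ⇒ T₂ = 749 K, V₂ = 109 L.
W = PΔV = 129×(109−42.4) kPa·L = 8610 J.
ΔU = nCvΔT = 2.26×29.7×(749−291) = 30700 J.
Q = ΔU + W = nCpΔT = 39300 J.
State after step 1: P = 129 kPa, V = 109 L, T = 749 K.
Step 2 — Polytropic n=1.16: T₂ = T₁(V₁/V₂)^(n−1) = 749×(0.403)^0.16 = 648 K; P₂ = P₁(V₁/V₂)^n = 44.9 kPa.
W = (P₁V₁−P₂V₂)/(n−1) = (129×109−44.9×271)/0.16 = 11900 J.
ΔU = nCvΔT = 2.26×29.7×(648−749) = -6810 J.
Q = ΔU + W = 5110 J.
Net over both steps: W = 20500 J, Q = 44400 J, ΔU = 23900 J.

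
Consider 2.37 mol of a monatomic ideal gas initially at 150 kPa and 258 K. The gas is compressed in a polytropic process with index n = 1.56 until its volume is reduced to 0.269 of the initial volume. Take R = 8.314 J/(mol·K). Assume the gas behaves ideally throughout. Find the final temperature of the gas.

538 K

V₁ = nRT₁/P₁ = 2.37×8.314×258/150 = 33.9 L.
Polytropic n=1.56: T₂ = T₁(V₁/V₂)^(n−1) = 258×(3.72)^0.56 = 538 K; P₂ = P₁(V₁/V₂)^n = 1160 kPa.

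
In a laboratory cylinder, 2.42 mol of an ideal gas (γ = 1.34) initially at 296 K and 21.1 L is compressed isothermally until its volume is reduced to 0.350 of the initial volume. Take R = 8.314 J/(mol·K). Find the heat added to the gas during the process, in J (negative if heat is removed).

-6250 J

P₁ = nRT₁/V₁ = 2.42×8.314×296/21.1 = 282 kPa.
Isothermal: T stays 296 K; PV = const ⇒ V₂ = 7.38 L, P₂ = 806 kPa.
ΔU = 0 (ideal gas, T constant).
W = nRT ln(V₂/V₁) = 2.42×8.314×296×ln(0.350) = -6250 J.
Q = ΔU + W = -6250 J.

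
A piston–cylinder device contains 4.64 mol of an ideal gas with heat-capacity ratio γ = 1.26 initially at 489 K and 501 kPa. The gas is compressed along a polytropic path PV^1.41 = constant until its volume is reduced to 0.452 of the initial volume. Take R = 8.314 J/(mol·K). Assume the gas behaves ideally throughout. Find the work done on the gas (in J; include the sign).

V₁ = nRT₁/P₁ = 4.64×8.314×489/501 = 37.7 L.
Polytropic n=1.41: T₂ = T₁(V₁/V₂)^(n−1) = 489×(2.21)^0.41 = 677 K; P₂ = P₁(V₁/V₂)^n = 1530 kPa.
W = (P₁V₁−P₂V₂)/(n−1) = (501×37.7−1530×17.0)/0.41 = -17700 J.
Work done on the gas = −W_by = 17700 J.

17700 J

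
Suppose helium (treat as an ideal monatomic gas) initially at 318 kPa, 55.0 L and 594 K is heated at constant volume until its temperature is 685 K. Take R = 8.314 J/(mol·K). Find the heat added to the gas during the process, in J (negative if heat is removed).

4020 J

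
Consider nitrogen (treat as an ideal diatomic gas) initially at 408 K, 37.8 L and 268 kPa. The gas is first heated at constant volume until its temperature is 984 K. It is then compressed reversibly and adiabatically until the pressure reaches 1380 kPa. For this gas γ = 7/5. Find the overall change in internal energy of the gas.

50500 J

n = P₁V₁/(RT₁) = 268×37.8/(8.314×408) = 2.99 mol.
Step 1 — Isochoric: V stays 37.8 L; P/T = const ⇒ T₂ = 984 K, P₂ = 646 kPa.
W = 0 (no volume change).
ΔU = nCvΔT = 2.99×20.8×(984−408) = 35800 J.
Q = ΔU = 35800 J.
State after step 1: P = 646 kPa, V = 37.8 L, T = 984 K.
Step 2 — Adiabatic: T₂/T₁ = (P₂/P₁)^((γ−1)/γ) ⇒ T₂ = 984×(2.14)^0.286 = 1220 K; V₂ = 22.0 L.
ΔU = nCvΔT = 2.99×20.8×(1220−984) = 14800 J.
Q = 0 for an adiabatic process, so W = −ΔU = -14800 J.
Net over both steps: W = -14800 J, Q = 35800 J, ΔU = 50500 J.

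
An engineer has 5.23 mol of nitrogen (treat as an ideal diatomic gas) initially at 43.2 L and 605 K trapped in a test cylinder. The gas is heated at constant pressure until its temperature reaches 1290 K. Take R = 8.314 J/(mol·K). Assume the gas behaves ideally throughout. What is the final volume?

92.1 L

P₁ = nRT₁/V₁ = 5.23×8.314×605/43.2 = 609 kPa.
Isobaric: P stays 609 kPa; V/T = const ⇒ T₂ = 1290 K, V₂ = 92.1 L.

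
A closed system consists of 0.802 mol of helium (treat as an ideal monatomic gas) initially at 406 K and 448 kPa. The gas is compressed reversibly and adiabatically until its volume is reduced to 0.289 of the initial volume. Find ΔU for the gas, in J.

V₁ = nRT₁/P₁ = 0.802×8.314×406/448 = 6.04 L.
Adiabatic: TV^(γ−1) = const ⇒ T₂ = 406×(3.46)^0.667 = 929 K; PV^γ = const ⇒ P₂ = 3550 kPa.
For an ideal gas ΔU = nCvΔT with Cv = (3/2)R = 12.5 J/(mol·K).
ΔU = 0.802×12.5×(929−406) = 5230 J.

5230 J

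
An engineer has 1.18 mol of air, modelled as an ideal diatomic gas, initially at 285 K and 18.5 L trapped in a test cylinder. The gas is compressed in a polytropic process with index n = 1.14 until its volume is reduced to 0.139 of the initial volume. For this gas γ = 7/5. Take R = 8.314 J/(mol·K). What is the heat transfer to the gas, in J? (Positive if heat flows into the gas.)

P₁ = nRT₁/V₁ = 1.18×8.314×285/18.5 = 151 kPa.
Polytropic n=1.14: T₂ = T₁(V₁/V₂)^(n−1) = 285×(7.19)^0.14 = 376 K; P₂ = P₁(V₁/V₂)^n = 1430 kPa.
W = (P₁V₁−P₂V₂)/(n−1) = (151×18.5−1430×2.57)/0.14 = -6350 J.
ΔU = nCvΔT = 1.18×20.8×(376−285) = 2220 J.
Q = ΔU + W = -4130 J.

-4130 J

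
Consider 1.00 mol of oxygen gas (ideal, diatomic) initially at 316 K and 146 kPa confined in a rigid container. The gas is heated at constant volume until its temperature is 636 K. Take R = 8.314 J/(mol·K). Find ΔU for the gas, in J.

6650 J

V₁ = nRT₁/P₁ = 1.00×8.314×316/146 = 18.0 L.
Isochoric: V stays 18.0 L; P/T = const ⇒ T₂ = 636 K, P₂ = 294 kPa.
For an ideal gas ΔU = nCvΔT with Cv = (5/2)R = 20.8 J/(mol·K).
ΔU = 1.00×20.8×(636−316) = 6650 J.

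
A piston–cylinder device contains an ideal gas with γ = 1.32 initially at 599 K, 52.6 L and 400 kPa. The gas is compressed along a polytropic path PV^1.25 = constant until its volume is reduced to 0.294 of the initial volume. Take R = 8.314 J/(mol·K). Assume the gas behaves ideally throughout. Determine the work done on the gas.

n = P₁V₁/(RT₁) = 400×52.6/(8.314×599) = 4.22 mol.
Polytropic n=1.25: T₂ = T₁(V₁/V₂)^(n−1) = 599×(3.40)^0.25 = 813 K; P₂ = P₁(V₁/V₂)^n = 1850 kPa.
W = (P₁V₁−P₂V₂)/(n−1) = (400×52.6−1850×15.5)/0.25 = -30100 J.
Work done on the gas = −W_by = 30100 J.

30100 J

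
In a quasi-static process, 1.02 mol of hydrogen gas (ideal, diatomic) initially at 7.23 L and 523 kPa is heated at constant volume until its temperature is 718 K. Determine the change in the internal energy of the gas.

T₁ = P₁V₁/(nR) = 523×7.23/(1.02×8.314) = 446 K.
Isochoric: V stays 7.23 L; P/T = const ⇒ T₂ = 718 K, P₂ = 842 kPa.
For an ideal gas ΔU = nCvΔT with Cv = (5/2)R = 20.8 J/(mol·K).
ΔU = 1.02×20.8×(718−446) = 5770 J.

5770 J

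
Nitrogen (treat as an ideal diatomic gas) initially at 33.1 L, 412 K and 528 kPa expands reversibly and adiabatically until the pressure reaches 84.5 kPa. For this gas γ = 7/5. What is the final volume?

123 L

Adiabatic: T₂/T₁ = (P₂/P₁)^((γ−1)/γ) ⇒ T₂ = 412×(0.160)^0.286 = 244 K; V₂ = 123 L.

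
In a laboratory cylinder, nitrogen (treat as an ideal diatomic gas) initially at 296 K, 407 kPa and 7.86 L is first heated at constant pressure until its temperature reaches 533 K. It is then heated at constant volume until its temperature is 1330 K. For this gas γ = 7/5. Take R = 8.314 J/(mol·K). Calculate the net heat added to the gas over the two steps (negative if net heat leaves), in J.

30500 J

n = P₁V₁/(RT₁) = 407×7.86/(8.314×296) = 1.30 mol.
Step 1 — Isobaric: P stays 407 kPa; V/T = const ⇒ T₂ = 533 K, V₂ = 14.2 L.
W = PΔV = 407×(14.2−7.86) kPa·L = 2560 J.
ΔU = nCvΔT = 1.30×20.8×(533−296) = 6400 J.
Q = ΔU + W = nCpΔT = 8960 J.
State after step 1: P = 407 kPa, V = 14.2 L, T = 533 K.
Step 2 — Isochoric: V stays 14.2 L; P/T = const ⇒ T₂ = 1330 K, P₂ = 1020 kPa.
W = 0 (no volume change).
ΔU = nCvΔT = 1.30×20.8×(1330−533) = 21500 J.
Q = ΔU = 21500 J.
Net over both steps: W = 2560 J, Q = 30500 J, ΔU = 27900 J.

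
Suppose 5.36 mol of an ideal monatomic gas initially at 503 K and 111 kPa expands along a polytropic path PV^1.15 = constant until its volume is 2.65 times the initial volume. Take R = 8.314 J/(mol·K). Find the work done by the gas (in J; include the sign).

V₁ = nRT₁/P₁ = 5.36×8.314×503/111 = 202 L.
Polytropic n=1.15: T₂ = T₁(V₁/V₂)^(n−1) = 503×(0.377)^0.15 = 435 K; P₂ = P₁(V₁/V₂)^n = 36.2 kPa.
W = (P₁V₁−P₂V₂)/(n−1) = (111×202−36.2×535)/0.15 = 20300 J.

20300 J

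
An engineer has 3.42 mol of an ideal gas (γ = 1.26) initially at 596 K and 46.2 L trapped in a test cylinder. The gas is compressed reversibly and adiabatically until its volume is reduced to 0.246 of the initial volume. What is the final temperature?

858 K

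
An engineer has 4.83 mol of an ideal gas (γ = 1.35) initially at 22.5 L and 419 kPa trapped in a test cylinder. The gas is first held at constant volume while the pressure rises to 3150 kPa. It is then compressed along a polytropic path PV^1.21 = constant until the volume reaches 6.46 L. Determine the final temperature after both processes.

T₁ = P₁V₁/(nR) = 419×22.5/(4.83×8.314) = 235 K.
Step 1 — Isochoric: V stays 22.5 L; P/T = const ⇒ T₂ = 1760 K, P₂ = 3150 kPa.
W = 0 (no volume change).
ΔU = nCvΔT = 4.83×23.8×(1760−235) = 176000 J.
Q = ΔU = 176000 J.
State after step 1: P = 3150 kPa, V = 22.5 L, T = 1760 K.
Step 2 — Polytropic n=1.21: T₂ = T₁(V₁/V₂)^(n−1) = 1760×(3.48)^0.21 = 2290 K; P₂ = P₁(V₁/V₂)^n = 14300 kPa.
W = (P₁V₁−P₂V₂)/(n−1) = (3150×22.5−14300×6.46)/0.21 = -101000 J.
ΔU = nCvΔT = 4.83×23.8×(2290−1760) = 60700 J.
Q = ΔU + W = -40400 J.
Net over both steps: W = -101000 J, Q = 135000 J, ΔU = 236000 J.

2290 K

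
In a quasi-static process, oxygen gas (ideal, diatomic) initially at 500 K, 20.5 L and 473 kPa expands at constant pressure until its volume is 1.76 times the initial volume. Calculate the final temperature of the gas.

Isobaric: P stays 473 kPa; V/T = const ⇒ T₂ = 880 K, V₂ = 36.1 L.

880 K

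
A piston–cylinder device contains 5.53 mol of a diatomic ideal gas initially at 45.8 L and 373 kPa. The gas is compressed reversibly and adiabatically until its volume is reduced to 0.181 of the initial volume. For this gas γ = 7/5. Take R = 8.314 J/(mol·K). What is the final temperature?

736 K

T₁ = P₁V₁/(nR) = 373×45.8/(5.53×8.314) = 372 K.
Adiabatic: TV^(γ−1) = const ⇒ T₂ = 372×(5.52)^0.400 = 736 K; PV^γ = const ⇒ P₂ = 4080 kPa.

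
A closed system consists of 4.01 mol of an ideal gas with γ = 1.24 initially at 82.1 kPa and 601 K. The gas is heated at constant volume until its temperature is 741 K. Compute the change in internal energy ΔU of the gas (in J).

19400 J

V₁ = nRT₁/P₁ = 4.01×8.314×601/82.1 = 244 L.
Isochoric: V stays 244 L; P/T = const ⇒ T₂ = 741 K, P₂ = 101 kPa.
For an ideal gas ΔU = nCvΔT with Cv = R/(γ−1) = 34.6 J/(mol·K).
ΔU = 4.01×34.6×(741−601) = 19400 J.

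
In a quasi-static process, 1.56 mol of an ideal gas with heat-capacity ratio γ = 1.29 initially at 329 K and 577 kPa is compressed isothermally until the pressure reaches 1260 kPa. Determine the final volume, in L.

3.39 L

V₁ = nRT₁/P₁ = 1.56×8.314×329/577 = 7.40 L.
Isothermal: T stays 329 K; PV = const ⇒ V₂ = 3.39 L, P₂ = 1260 kPa.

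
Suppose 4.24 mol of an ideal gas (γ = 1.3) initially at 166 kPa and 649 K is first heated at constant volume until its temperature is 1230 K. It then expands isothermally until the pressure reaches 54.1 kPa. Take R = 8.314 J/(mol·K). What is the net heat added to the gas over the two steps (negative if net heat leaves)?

145000 J

V₁ = nRT₁/P₁ = 4.24×8.314×649/166 = 138 L.
Step 1 — Isochoric: V stays 138 L; P/T = const ⇒ T₂ = 1230 K, P₂ = 315 kPa.
W = 0 (no volume change).
ΔU = nCvΔT = 4.24×27.7×(1230−649) = 68300 J.
Q = ΔU = 68300 J.
State after step 1: P = 315 kPa, V = 138 L, T = 1230 K.
Step 2 — Isothermal: T stays 1230 K; PV = const ⇒ V₂ = 801 L, P₂ = 54.1 kPa.
ΔU = 0 (ideal gas, T constant).
W = nRT ln(V₂/V₁) = 4.24×8.314×1230×ln(5.82) = 76300 J.
Q = ΔU + W = 76300 J.
Net over both steps: W = 76300 J, Q = 145000 J, ΔU = 68300 J.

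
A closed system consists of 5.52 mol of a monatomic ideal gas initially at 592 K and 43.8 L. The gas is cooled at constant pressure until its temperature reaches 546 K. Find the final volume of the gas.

40.4 L

P₁ = nRT₁/V₁ = 5.52×8.314×592/43.8 = 620 kPa.
Isobaric: P stays 620 kPa; V/T = const ⇒ T₂ = 546 K, V₂ = 40.4 L.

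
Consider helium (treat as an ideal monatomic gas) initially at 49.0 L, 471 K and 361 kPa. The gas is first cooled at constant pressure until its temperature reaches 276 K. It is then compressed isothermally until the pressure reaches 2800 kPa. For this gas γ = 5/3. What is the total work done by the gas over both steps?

-28600 J

n = P₁V₁/(RT₁) = 361×49.0/(8.314×471) = 4.52 mol.
Step 1 — Isobaric: P stays 361 kPa; V/T = const ⇒ T₂ = 276 K, V₂ = 28.7 L.
W = PΔV = 361×(28.7−49.0) kPa·L = -7320 J.
ΔU = nCvΔT = 4.52×12.5×(276−471) = -11000 J.
Q = ΔU + W = nCpΔT = -18300 J.
State after step 1: P = 361 kPa, V = 28.7 L, T = 276 K.
Step 2 — Isothermal: T stays 276 K; PV = const ⇒ V₂ = 3.70 L, P₂ = 2800 kPa.
ΔU = 0 (ideal gas, T constant).
W = nRT ln(V₂/V₁) = 4.52×8.314×276×ln(0.129) = -21200 J.
Q = ΔU + W = -21200 J.
Net over both steps: W = -28600 J, Q = -39500 J, ΔU = -11000 J.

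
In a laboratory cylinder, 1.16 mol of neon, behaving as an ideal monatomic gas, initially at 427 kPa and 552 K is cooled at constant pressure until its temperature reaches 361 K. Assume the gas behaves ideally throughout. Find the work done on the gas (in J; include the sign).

1840 J

V₁ = nRT₁/P₁ = 1.16×8.314×552/427 = 12.5 L.
Isobaric: P stays 427 kPa; V/T = const ⇒ T₂ = 361 K, V₂ = 8.15 L.
W = PΔV = 427×(8.15−12.5) kPa·L = -1840 J.
Work done on the gas = −W_by = 1840 J.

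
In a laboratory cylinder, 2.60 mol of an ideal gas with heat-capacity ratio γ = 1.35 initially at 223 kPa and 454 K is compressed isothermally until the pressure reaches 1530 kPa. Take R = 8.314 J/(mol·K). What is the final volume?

6.41 L

V₁ = nRT₁/P₁ = 2.60×8.314×454/223 = 44.0 L.
Isothermal: T stays 454 K; PV = const ⇒ V₂ = 6.41 L, P₂ = 1530 kPa.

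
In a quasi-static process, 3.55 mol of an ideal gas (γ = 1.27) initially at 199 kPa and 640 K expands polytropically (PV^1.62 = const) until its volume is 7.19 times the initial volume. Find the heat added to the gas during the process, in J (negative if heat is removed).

V₁ = nRT₁/P₁ = 3.55×8.314×640/199 = 94.9 L.
Polytropic n=1.62: T₂ = T₁(V₁/V₂)^(n−1) = 640×(0.139)^0.62 = 188 K; P₂ = P₁(V₁/V₂)^n = 8.15 kPa.
W = (P₁V₁−P₂V₂)/(n−1) = (199×94.9−8.15×682)/0.62 = 21500 J.
ΔU = nCvΔT = 3.55×30.8×(188−640) = -49400 J.
Q = ΔU + W = -27900 J.

-27900 J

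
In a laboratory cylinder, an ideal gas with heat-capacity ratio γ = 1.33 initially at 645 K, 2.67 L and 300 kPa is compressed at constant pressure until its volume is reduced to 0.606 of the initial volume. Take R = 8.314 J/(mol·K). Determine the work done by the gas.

-316 J

n = P₁V₁/(RT₁) = 300×2.67/(8.314×645) = 0.149 mol.
Isobaric: P stays 300 kPa; V/T = const ⇒ T₂ = 391 K, V₂ = 1.62 L.
W = PΔV = 300×(1.62−2.67) kPa·L = -316 J.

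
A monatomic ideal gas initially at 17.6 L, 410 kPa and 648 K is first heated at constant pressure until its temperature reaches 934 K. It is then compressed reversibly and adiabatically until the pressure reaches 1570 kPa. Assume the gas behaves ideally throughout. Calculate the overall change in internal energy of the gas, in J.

15900 J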